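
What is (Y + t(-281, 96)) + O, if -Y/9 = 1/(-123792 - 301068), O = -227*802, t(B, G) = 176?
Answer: -25757562357/141620 ≈ -1.8188e+5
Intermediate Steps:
O = -182054
Y = 3/141620 (Y = -9/(-123792 - 301068) = -9/(-424860) = -9*(-1/424860) = 3/141620 ≈ 2.1183e-5)
(Y + t(-281, 96)) + O = (3/141620 + 176) - 182054 = 24925123/141620 - 182054 = -25757562357/141620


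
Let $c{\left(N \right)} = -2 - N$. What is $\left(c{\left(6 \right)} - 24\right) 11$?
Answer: $-352$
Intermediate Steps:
$\left(c{\left(6 \right)} - 24\right) 11 = \left(\left(-2 - 6\right) - 24\right) 11 = \left(-8 - 24\right) 11 = \left(-32\right) 11 = -352$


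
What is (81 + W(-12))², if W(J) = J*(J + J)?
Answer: 136161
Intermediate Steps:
W(J) = 2*J² (W(J) = J*(2*J) = 2*J²)
(81 + W(-12))² = (81 + 2*(-12)²)² = (81 + 2*144)² = (81 + 288)² = 369² = 136161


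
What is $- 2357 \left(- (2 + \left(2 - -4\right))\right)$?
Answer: $18856$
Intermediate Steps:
$- 2357 \left(- (2 + \left(2 - -4\right))\right) = - 2357 \left(- (2 + \left(2 + 4\right))\right) = - 2357 \left(- (2 + 6)\right) = - 2357 \left(\left(-1\right) 8\right) = \left(-2357\right) \left(-8\right) = 18856$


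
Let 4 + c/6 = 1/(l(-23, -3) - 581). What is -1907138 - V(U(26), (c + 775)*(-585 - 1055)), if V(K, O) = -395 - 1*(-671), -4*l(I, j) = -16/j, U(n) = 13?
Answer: -1907414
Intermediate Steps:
l(I, j) = 4/j (l(I, j) = -(-4)/j = 4/j)
c = -41946/1747 (c = -24 + 6/(4/(-3) - 581) = -24 + 6/(4*(-⅓) - 581) = -24 + 6/(-4/3 - 581) = -24 + 6/(-1747/3) = -24 + 6*(-3/1747) = -24 - 18/1747 = -41946/1747 ≈ -24.010)
V(K, O) = 276 (V(K, O) = -395 + 671 = 276)
-1907138 - V(U(26), (c + 775)*(-585 - 1055)) = -1907138 - 1*276 = -1907138 - 276 = -1907414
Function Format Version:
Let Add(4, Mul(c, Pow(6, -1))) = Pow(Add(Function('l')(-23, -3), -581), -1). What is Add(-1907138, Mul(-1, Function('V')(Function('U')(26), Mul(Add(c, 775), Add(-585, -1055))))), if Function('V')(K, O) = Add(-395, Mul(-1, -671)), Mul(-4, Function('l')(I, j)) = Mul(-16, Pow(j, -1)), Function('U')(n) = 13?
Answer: -1907414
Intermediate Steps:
Function('l')(I, j) = Mul(4, Pow(j, -1)) (Function('l')(I, j) = Mul(Rational(-1, 4), Mul(-16, Pow(j, -1))) = Mul(4, Pow(j, -1)))
c = Rational(-41946, 1747) (c = Add(-24, Mul(6, Pow(Add(Mul(4, Pow(-3, -1)), -581), -1))) = Add(-24, Mul(6, Pow(Add(Mul(4, Rational(-1, 3)), -581), -1))) = Add(-24, Mul(6, Pow(Add(Rational(-4, 3), -581), -1))) = Add(-24, Mul(6, Pow(Rational(-1747, 3), -1))) = Add(-24, Mul(6, Rational(-3, 1747))) = Add(-24, Rational(-18, 1747)) = Rational(-41946, 1747) ≈ -24.010)
Function('V')(K, O) = 276 (Function('V')(K, O) = Add(-395, 671) = 276)
Add(-1907138, Mul(-1, Function('V')(Function('U')(26), Mul(Add(c, 775), Add(-585, -1055))))) = Add(-1907138, Mul(-1, 276)) = Add(-1907138, -276) = -1907414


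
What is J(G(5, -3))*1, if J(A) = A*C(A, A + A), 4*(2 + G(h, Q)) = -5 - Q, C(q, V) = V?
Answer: 25/2 ≈ 12.500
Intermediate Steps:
G(h, Q) = -13/4 - Q/4 (G(h, Q) = -2 + (-5 - Q)/4 = -2 + (-5/4 - Q/4) = -13/4 - Q/4)
J(A) = 2*A**2 (J(A) = A*(A + A) = A*(2*A) = 2*A**2)
J(G(5, -3))*1 = (2*(-13/4 - 1/4*(-3))**2)*1 = (2*(-13/4 + 3/4)**2)*1 = (2*(-5/2)**2)*1 = (2*(25/4))*1 = (25/2)*1 = 25/2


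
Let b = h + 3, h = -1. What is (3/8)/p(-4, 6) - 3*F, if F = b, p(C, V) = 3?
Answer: -47/8 ≈ -5.8750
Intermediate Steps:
b = 2 (b = -1 + 3 = 2)
F = 2
(3/8)/p(-4, 6) - 3*F = (3/8)/3 - 3*2 = (3*(⅛))*(⅓) - 6 = (3/8)*(⅓) - 6 = ⅛ - 6 = -47/8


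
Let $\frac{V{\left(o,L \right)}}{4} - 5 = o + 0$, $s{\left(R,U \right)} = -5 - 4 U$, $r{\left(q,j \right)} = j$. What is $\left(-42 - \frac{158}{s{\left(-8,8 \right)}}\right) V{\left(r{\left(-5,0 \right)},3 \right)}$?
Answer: $- \frac{27920}{37} \approx -754.59$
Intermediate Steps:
$V{\left(o,L \right)} = 20 + 4 o$ ($V{\left(o,L \right)} = 20 + 4 \left(o + 0\right) = 20 + 4 o$)
$\left(-42 - \frac{158}{s{\left(-8,8 \right)}}\right) V{\left(r{\left(-5,0 \right)},3 \right)} = \left(-42 - \frac{158}{-5 - 32}\right) \left(20 + 4 \cdot 0\right) = \left(-42 - \frac{158}{-5 - 32}\right) \left(20 + 0\right) = \left(-42 - \frac{158}{-37}\right) 20 = \left(-42 - - \frac{158}{37}\right) 20 = \left(-42 + \frac{158}{37}\right) 20 = \left(- \frac{1396}{37}\right) 20 = - \frac{27920}{37}$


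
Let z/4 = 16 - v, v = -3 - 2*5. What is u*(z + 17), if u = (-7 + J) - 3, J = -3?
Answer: -1729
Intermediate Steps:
v = -13 (v = -3 - 10 = -13)
u = -13 (u = (-7 - 3) - 3 = -10 - 3 = -13)
z = 116 (z = 4*(16 - 1*(-13)) = 4*(16 + 13) = 4*29 = 116)
u*(z + 17) = -13*(116 + 17) = -13*133 = -1729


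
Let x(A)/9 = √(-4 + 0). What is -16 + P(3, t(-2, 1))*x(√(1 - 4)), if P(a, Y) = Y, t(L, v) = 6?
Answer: -16 + 108*I ≈ -16.0 + 108.0*I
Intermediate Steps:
x(A) = 18*I (x(A) = 9*√(-4 + 0) = 9*√(-4) = 9*(2*I) = 18*I)
-16 + P(3, t(-2, 1))*x(√(1 - 4)) = -16 + 6*(18*I) = -16 + 108*I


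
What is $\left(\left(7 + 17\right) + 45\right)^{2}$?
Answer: $4761$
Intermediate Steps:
$\left(\left(7 + 17\right) + 45\right)^{2} = \left(24 + 45\right)^{2} = 69^{2} = 4761$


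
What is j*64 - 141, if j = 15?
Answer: 819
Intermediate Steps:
j*64 - 141 = 15*64 - 141 = 960 - 141 = 819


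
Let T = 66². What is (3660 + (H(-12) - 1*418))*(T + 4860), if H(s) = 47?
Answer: 30311424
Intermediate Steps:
T = 4356
(3660 + (H(-12) - 1*418))*(T + 4860) = (3660 + (47 - 1*418))*(4356 + 4860) = (3660 + (47 - 418))*9216 = (3660 - 371)*9216 = 3289*9216 = 30311424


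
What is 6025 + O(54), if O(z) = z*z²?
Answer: 163489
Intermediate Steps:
O(z) = z³
6025 + O(54) = 6025 + 54³ = 6025 + 157464 = 163489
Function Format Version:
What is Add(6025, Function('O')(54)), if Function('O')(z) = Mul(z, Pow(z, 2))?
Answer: 163489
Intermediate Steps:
Function('O')(z) = Pow(z, 3)
Add(6025, Function('O')(54)) = Add(6025, Pow(54, 3)) = Add(6025, 157464) = 163489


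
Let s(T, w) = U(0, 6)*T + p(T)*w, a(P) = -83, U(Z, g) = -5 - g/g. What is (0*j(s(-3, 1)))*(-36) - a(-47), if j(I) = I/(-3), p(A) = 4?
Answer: 83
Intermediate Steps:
U(Z, g) = -6 (U(Z, g) = -5 - 1*1 = -5 - 1 = -6)
s(T, w) = -6*T + 4*w
j(I) = -I/3 (j(I) = I*(-⅓) = -I/3)
(0*j(s(-3, 1)))*(-36) - a(-47) = (0*(-(-6*(-3) + 4*1)/3))*(-36) - 1*(-83) = (0*(-(18 + 4)/3))*(-36) + 83 = (0*(-⅓*22))*(-36) + 83 = (0*(-22/3))*(-36) + 83 = 0*(-36) + 83 = 0 + 83 = 83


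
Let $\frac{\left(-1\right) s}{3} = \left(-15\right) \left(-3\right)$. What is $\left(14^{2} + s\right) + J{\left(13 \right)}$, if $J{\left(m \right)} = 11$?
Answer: $72$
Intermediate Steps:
$s = -135$ ($s = - 3 \left(\left(-15\right) \left(-3\right)\right) = \left(-3\right) 45 = -135$)
$\left(14^{2} + s\right) + J{\left(13 \right)} = \left(14^{2} - 135\right) + 11 = \left(196 - 135\right) + 11 = 61 + 11 = 72$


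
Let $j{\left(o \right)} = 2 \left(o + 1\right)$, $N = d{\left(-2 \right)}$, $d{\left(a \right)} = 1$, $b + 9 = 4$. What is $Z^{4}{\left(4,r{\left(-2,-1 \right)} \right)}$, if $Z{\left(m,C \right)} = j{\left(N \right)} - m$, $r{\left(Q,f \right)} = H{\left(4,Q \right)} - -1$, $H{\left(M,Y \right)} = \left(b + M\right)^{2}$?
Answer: $0$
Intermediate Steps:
$b = -5$ ($b = -9 + 4 = -5$)
$H{\left(M,Y \right)} = \left(-5 + M\right)^{2}$
$N = 1$
$r{\left(Q,f \right)} = 2$ ($r{\left(Q,f \right)} = \left(-5 + 4\right)^{2} - -1 = \left(-1\right)^{2} + 1 = 1 + 1 = 2$)
$j{\left(o \right)} = 2 + 2 o$ ($j{\left(o \right)} = 2 \left(1 + o\right) = 2 + 2 o$)
$Z{\left(m,C \right)} = 4 - m$ ($Z{\left(m,C \right)} = \left(2 + 2 \cdot 1\right) - m = \left(2 + 2\right) - m = 4 - m$)
$Z^{4}{\left(4,r{\left(-2,-1 \right)} \right)} = \left(4 - 4\right)^{4} = 0^{4} = 0$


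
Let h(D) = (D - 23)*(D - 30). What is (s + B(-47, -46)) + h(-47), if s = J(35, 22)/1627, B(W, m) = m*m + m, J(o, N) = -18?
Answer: 12137402/1627 ≈ 7460.0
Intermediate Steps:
h(D) = (-30 + D)*(-23 + D) (h(D) = (-23 + D)*(-30 + D) = (-30 + D)*(-23 + D))
B(W, m) = m + m² (B(W, m) = m² + m = m + m²)
s = -18/1627 ≈ -0.011063
(s + B(-47, -46)) + h(-47) = (-18/1627 - 46*(1 - 46)) + (690 + (-47)² - 53*(-47)) = (-18/1627 - 46*(-45)) + (690 + 2209 + 2491) = (-18/1627 + 2070) + 5390 = 3367872/1627 + 5390 = 12137402/1627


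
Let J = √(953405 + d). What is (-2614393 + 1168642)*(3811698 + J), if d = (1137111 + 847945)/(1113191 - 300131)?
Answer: -5510766195198 - 481917*√4376845701657565/22585 ≈ -5.5122e+12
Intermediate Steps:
d = 496264/203265 (d = 1985056/813060 = 1985056*(1/813060) = 496264/203265 ≈ 2.4415)
J = √4376845701657565/67755 (J = √(953405 + 496264/203265) = √(193794363589/203265) = √4376845701657565/67755 ≈ 976.43)
(-2614393 + 1168642)*(3811698 + J) = (-2614393 + 1168642)*(3811698 + √4376845701657565/67755) = -1445751*(3811698 + √4376845701657565/67755) = -5510766195198 - 481917*√4376845701657565/22585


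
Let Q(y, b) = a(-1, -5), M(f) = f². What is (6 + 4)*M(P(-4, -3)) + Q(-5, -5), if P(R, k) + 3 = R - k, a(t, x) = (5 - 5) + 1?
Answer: 161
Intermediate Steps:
a(t, x) = 1 (a(t, x) = 0 + 1 = 1)
P(R, k) = -3 + R - k (P(R, k) = -3 + (R - k) = -3 + R - k)
Q(y, b) = 1
(6 + 4)*M(P(-4, -3)) + Q(-5, -5) = (6 + 4)*(-3 - 4 - 1*(-3))² + 1 = 10*(-3 - 4 + 3)² + 1 = 10*(-4)² + 1 = 10*16 + 1 = 160 + 1 = 161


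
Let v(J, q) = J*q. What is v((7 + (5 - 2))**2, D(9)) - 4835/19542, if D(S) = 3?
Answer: 5857765/19542 ≈ 299.75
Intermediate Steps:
v((7 + (5 - 2))**2, D(9)) - 4835/19542 = (7 + (5 - 2))**2*3 - 4835/19542 = (7 + 3)**2*3 - 4835*1/19542 = 10**2*3 - 4835/19542 = 100*3 - 4835/19542 = 300 - 4835/19542 = 5857765/19542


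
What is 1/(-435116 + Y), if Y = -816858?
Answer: -1/1251974 ≈ -7.9874e-7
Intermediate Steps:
1/(-435116 + Y) = 1/(-435116 - 816858) = 1/(-1251974) = -1/1251974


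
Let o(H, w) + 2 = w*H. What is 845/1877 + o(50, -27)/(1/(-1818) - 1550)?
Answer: 6994672217/5289200177 ≈ 1.3224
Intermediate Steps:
o(H, w) = -2 + H*w (o(H, w) = -2 + w*H = -2 + H*w)
845/1877 + o(50, -27)/(1/(-1818) - 1550) = 845/1877 + (-2 + 50*(-27))/(1/(-1818) - 1550) = 845*(1/1877) + (-2 - 1350)/(-1/1818 - 1550) = 845/1877 - 1352/(-2817901/1818) = 845/1877 - 1352*(-1818/2817901) = 845/1877 + 2457936/2817901 = 6994672217/5289200177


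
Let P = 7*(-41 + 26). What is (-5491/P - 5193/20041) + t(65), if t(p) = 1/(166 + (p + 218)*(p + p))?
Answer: 578097021743/11109527940 ≈ 52.036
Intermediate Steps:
P = -105 (P = 7*(-15) = -105)
t(p) = 1/(166 + 2*p*(218 + p)) (t(p) = 1/(166 + (218 + p)*(2*p)) = 1/(166 + 2*p*(218 + p)))
(-5491/P - 5193/20041) + t(65) = (-5491/(-105) - 5193/20041) + 1/(2*(83 + 65² + 218*65)) = (-5491*(-1/105) - 5193*1/20041) + 1/(2*(83 + 4225 + 14170)) = (5491/105 - 5193/20041) + (½)/18478 = 15642838/300615 + (½)*(1/18478) = 15642838/300615 + 1/36956 = 578097021743/11109527940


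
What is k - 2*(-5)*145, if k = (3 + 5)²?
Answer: 1514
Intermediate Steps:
k = 64 (k = 8² = 64)
k - 2*(-5)*145 = 64 - 2*(-5)*145 = 64 + 10*145 = 64 + 1450 = 1514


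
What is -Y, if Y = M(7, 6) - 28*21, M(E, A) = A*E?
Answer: 546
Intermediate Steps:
Y = -546 (Y = 6*7 - 28*21 = 42 - 588 = -546)
-Y = -1*(-546) = 546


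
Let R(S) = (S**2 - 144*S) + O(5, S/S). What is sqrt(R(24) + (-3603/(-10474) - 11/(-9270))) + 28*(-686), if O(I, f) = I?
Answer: -19208 + I*sqrt(188194886323758295)/8091165 ≈ -19208.0 + 53.616*I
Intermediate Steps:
R(S) = 5 + S**2 - 144*S (R(S) = (S**2 - 144*S) + 5 = 5 + S**2 - 144*S)
sqrt(R(24) + (-3603/(-10474) - 11/(-9270))) + 28*(-686) = sqrt((5 + 24**2 - 144*24) + (-3603/(-10474) - 11/(-9270))) + 28*(-686) = sqrt((5 + 576 - 3456) + (-3603*(-1/10474) - 11*(-1/9270))) - 19208 = sqrt(-2875 + (3603/10474 + 11/9270)) - 19208 = sqrt(-2875 + 8378756/24273495) - 19208 = sqrt(-69777919369/24273495) - 19208 = I*sqrt(188194886323758295)/8091165 - 19208 = -19208 + I*sqrt(188194886323758295)/8091165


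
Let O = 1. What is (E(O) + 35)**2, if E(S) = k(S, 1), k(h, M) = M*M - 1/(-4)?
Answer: 21025/16 ≈ 1314.1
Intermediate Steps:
k(h, M) = 1/4 + M**2 (k(h, M) = M**2 - 1*(-1/4) = M**2 + 1/4 = 1/4 + M**2)
E(S) = 5/4 (E(S) = 1/4 + 1**2 = 1/4 + 1 = 5/4)
(E(O) + 35)**2 = (5/4 + 35)**2 = (145/4)**2 = 21025/16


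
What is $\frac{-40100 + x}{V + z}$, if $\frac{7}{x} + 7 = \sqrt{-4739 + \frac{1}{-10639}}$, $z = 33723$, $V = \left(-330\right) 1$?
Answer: $\frac{- 280707 \sqrt{10639} + 40100 i \sqrt{50418222}}{33393 \left(7 \sqrt{10639} - i \sqrt{50418222}\right)} \approx -1.2009 - 3.0139 \cdot 10^{-6} i$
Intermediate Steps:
$V = -330$
$x = \frac{7}{-7 + \frac{i \sqrt{536399463858}}{10639}}$ ($x = \frac{7}{-7 + \sqrt{-4739 + \frac{1}{-10639}}} = \frac{7}{-7 + \sqrt{-4739 - \frac{1}{10639}}} = \frac{7}{-7 + \sqrt{- \frac{50418222}{10639}}} = \frac{7}{-7 + \frac{i \sqrt{536399463858}}{10639}} \approx -0.010234 - 0.10064 i$)
$\frac{-40100 + x}{V + z} = \frac{-40100 - \frac{7 \sqrt{10639}}{7 \sqrt{10639} - i \sqrt{50418222}}}{-330 + 33723} = \frac{-40100 - \frac{7 \sqrt{10639}}{7 \sqrt{10639} - i \sqrt{50418222}}}{33393} = \left(-40100 - \frac{7 \sqrt{10639}}{7 \sqrt{10639} - i \sqrt{50418222}}\right) \frac{1}{33393} = - \frac{40100}{33393} - \frac{7 \sqrt{10639}}{33393 \left(7 \sqrt{10639} - i \sqrt{50418222}\right)}$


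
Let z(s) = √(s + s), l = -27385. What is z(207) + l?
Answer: -27385 + 3*√46 ≈ -27365.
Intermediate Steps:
z(s) = √2*√s (z(s) = √(2*s) = √2*√s)
z(207) + l = √2*√207 - 27385 = √2*(3*√23) - 27385 = 3*√46 - 27385 = -27385 + 3*√46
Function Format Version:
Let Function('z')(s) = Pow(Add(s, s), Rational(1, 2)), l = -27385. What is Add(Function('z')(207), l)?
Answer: Add(-27385, Mul(3, Pow(46, Rational(1, 2)))) ≈ -27365.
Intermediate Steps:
Function('z')(s) = Mul(Pow(2, Rational(1, 2)), Pow(s, Rational(1, 2))) (Function('z')(s) = Pow(Mul(2, s), Rational(1, 2)) = Mul(Pow(2, Rational(1, 2)), Pow(s, Rational(1, 2))))
Add(Function('z')(207), l) = Add(Mul(Pow(2, Rational(1, 2)), Pow(207, Rational(1, 2))), -27385) = Add(Mul(Pow(2, Rational(1, 2)), Mul(3, Pow(23, Rational(1, 2)))), -27385) = Add(Mul(3, Pow(46, Rational(1, 2))), -27385) = Add(-27385, Mul(3, Pow(46, Rational(1, 2))))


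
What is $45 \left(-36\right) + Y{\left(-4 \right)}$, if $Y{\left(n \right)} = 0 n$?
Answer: $-1620$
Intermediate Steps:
$Y{\left(n \right)} = 0$
$45 \left(-36\right) + Y{\left(-4 \right)} = 45 \left(-36\right) + 0 = -1620 + 0 = -1620$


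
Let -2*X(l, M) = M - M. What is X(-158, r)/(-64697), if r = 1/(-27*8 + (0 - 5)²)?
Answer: 0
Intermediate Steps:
r = -1/191 (r = 1/(-216 + (-5)²) = 1/(-216 + 25) = 1/(-191) = -1/191 ≈ -0.0052356)
X(l, M) = 0 (X(l, M) = -(M - M)/2 = -½*0 = 0)
X(-158, r)/(-64697) = 0/(-64697) = 0*(-1/64697) = 0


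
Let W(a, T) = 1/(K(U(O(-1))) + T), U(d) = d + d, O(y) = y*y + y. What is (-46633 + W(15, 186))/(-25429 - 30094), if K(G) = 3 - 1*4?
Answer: 8627104/10271755 ≈ 0.83989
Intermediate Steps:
O(y) = y + y² (O(y) = y² + y = y + y²)
U(d) = 2*d
K(G) = -1 (K(G) = 3 - 4 = -1)
W(a, T) = 1/(-1 + T)
(-46633 + W(15, 186))/(-25429 - 30094) = (-46633 + 1/(-1 + 186))/(-25429 - 30094) = (-46633 + 1/185)/(-55523) = (-46633 + 1/185)*(-1/55523) = -8627104/185*(-1/55523) = 8627104/10271755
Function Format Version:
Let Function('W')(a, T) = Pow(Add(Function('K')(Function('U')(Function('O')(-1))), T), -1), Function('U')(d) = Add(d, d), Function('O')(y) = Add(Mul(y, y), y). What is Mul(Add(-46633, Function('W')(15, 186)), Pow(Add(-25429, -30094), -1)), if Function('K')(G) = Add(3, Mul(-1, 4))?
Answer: Rational(8627104, 10271755) ≈ 0.83989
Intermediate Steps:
Function('O')(y) = Add(y, Pow(y, 2)) (Function('O')(y) = Add(Pow(y, 2), y) = Add(y, Pow(y, 2)))
Function('U')(d) = Mul(2, d)
Function('K')(G) = -1 (Function('K')(G) = Add(3, -4) = -1)
Function('W')(a, T) = Pow(Add(-1, T), -1)
Mul(Add(-46633, Function('W')(15, 186)), Pow(Add(-25429, -30094), -1)) = Mul(Add(-46633, Pow(Add(-1, 186), -1)), Pow(Add(-25429, -30094), -1)) = Mul(Add(-46633, Pow(185, -1)), Pow(-55523, -1)) = Mul(Add(-46633, Rational(1, 185)), Rational(-1, 55523)) = Mul(Rational(-8627104, 185), Rational(-1, 55523)) = Rational(8627104, 10271755)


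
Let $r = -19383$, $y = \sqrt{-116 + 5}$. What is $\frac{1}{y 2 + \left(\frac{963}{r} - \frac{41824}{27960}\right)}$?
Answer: $- \frac{788083773243585}{227618213436243109} - \frac{1019820735256050 i \sqrt{111}}{227618213436243109} \approx -0.0034623 - 0.047204 i$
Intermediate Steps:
$y = i \sqrt{111}$ ($y = \sqrt{-111} = i \sqrt{111} \approx 10.536 i$)
$\frac{1}{y 2 + \left(\frac{963}{r} - \frac{41824}{27960}\right)} = \frac{1}{i \sqrt{111} \cdot 2 + \left(\frac{963}{-19383} - \frac{41824}{27960}\right)} = \frac{1}{2 i \sqrt{111} + \left(963 \left(- \frac{1}{19383}\right) - \frac{5228}{3495}\right)} = \frac{1}{2 i \sqrt{111} - \frac{34900003}{22581195}} = \frac{1}{- \frac{34900003}{22581195} + 2 i \sqrt{111}}$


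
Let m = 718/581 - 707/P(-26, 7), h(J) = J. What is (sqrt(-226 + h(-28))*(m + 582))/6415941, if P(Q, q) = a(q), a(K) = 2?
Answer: 266953*I*sqrt(254)/7455323442 ≈ 0.00057067*I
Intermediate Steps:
P(Q, q) = 2
m = -409331/1162 (m = 718/581 - 707/2 = -409331/1162 ≈ -352.26)
(sqrt(-226 + h(-28))*(m + 582))/6415941 = (sqrt(-226 - 28)*(-409331/1162 + 582))/6415941 = (sqrt(-254)*(266953/1162))*(1/6415941) = ((I*sqrt(254))*(266953/1162))*(1/6415941) = (266953*I*sqrt(254)/1162)*(1/6415941) = 266953*I*sqrt(254)/7455323442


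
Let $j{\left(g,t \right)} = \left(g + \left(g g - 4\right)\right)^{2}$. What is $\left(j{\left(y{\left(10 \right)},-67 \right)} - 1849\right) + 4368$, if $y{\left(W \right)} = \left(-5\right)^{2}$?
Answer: $419835$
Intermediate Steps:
$y{\left(W \right)} = 25$
$j{\left(g,t \right)} = \left(-4 + g + g^{2}\right)^{2}$ ($j{\left(g,t \right)} = \left(g + \left(g^{2} - 4\right)\right)^{2} = \left(g + \left(-4 + g^{2}\right)\right)^{2} = \left(-4 + g + g^{2}\right)^{2}$)
$\left(j{\left(y{\left(10 \right)},-67 \right)} - 1849\right) + 4368 = \left(\left(-4 + 25 + 25^{2}\right)^{2} - 1849\right) + 4368 = \left(\left(-4 + 25 + 625\right)^{2} - 1849\right) + 4368 = \left(646^{2} - 1849\right) + 4368 = \left(417316 - 1849\right) + 4368 = 415467 + 4368 = 419835$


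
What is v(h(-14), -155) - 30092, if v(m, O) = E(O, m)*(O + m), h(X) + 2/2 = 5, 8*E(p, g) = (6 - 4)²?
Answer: -60335/2 ≈ -30168.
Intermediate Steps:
E(p, g) = ½ (E(p, g) = (6 - 4)²/8 = (⅛)*2² = (⅛)*4 = ½)
h(X) = 4 (h(X) = -1 + 5 = 4)
v(m, O) = O/2 + m/2 (v(m, O) = (O + m)/2 = O/2 + m/2)
v(h(-14), -155) - 30092 = ((½)*(-155) + (½)*4) - 30092 = (-155/2 + 2) - 30092 = -151/2 - 30092 = -60335/2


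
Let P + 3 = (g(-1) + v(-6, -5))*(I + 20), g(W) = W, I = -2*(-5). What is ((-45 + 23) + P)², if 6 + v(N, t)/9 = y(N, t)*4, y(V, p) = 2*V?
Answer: 214183225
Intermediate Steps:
I = 10
v(N, t) = -54 + 72*N (v(N, t) = -54 + 9*((2*N)*4) = -54 + 9*(8*N) = -54 + 72*N)
P = -14613 (P = -3 + (-1 + (-54 + 72*(-6)))*(10 + 20) = -3 + (-1 + (-54 - 432))*30 = -3 + (-1 - 486)*30 = -3 - 487*30 = -3 - 14610 = -14613)
((-45 + 23) + P)² = ((-45 + 23) - 14613)² = (-22 - 14613)² = (-14635)² = 214183225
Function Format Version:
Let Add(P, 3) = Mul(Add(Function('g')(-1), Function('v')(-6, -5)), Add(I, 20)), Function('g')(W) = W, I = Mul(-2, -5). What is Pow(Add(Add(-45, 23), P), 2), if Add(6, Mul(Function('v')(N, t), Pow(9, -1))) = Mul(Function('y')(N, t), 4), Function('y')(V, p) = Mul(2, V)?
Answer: 214183225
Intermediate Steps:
I = 10
Function('v')(N, t) = Add(-54, Mul(72, N)) (Function('v')(N, t) = Add(-54, Mul(9, Mul(Mul(2, N), 4))) = Add(-54, Mul(9, Mul(8, N))) = Add(-54, Mul(72, N)))
P = -14613 (P = Add(-3, Mul(Add(-1, Add(-54, Mul(72, -6))), Add(10, 20))) = Add(-3, Mul(Add(-1, Add(-54, -432)), 30)) = Add(-3, Mul(Add(-1, -486), 30)) = Add(-3, Mul(-487, 30)) = Add(-3, -14610) = -14613)
Pow(Add(Add(-45, 23), P), 2) = Pow(Add(Add(-45, 23), -14613), 2) = Pow(Add(-22, -14613), 2) = Pow(-14635, 2) = 214183225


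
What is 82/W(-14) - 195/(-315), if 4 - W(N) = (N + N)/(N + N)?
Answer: 587/21 ≈ 27.952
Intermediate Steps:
W(N) = 3 (W(N) = 4 - (N + N)/(N + N) = 4 - 2*N/(2*N) = 4 - 2*N*1/(2*N) = 4 - 1*1 = 4 - 1 = 3)
82/W(-14) - 195/(-315) = 82/3 - 195/(-315) = 82*(1/3) - 195*(-1/315) = 82/3 + 13/21 = 587/21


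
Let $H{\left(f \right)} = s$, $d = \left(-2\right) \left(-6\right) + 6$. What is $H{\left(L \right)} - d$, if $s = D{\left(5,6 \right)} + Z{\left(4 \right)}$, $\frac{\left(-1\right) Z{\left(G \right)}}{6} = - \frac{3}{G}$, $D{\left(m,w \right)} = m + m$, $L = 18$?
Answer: $- \frac{7}{2} \approx -3.5$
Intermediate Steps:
$D{\left(m,w \right)} = 2 m$
$d = 18$ ($d = 12 + 6 = 18$)
$Z{\left(G \right)} = \frac{18}{G}$ ($Z{\left(G \right)} = - 6 \left(- \frac{3}{G}\right) = \frac{18}{G}$)
$s = \frac{29}{2}$ ($s = 2 \cdot 5 + \frac{18}{4} = 10 + 18 \cdot \frac{1}{4} = 10 + \frac{9}{2} = \frac{29}{2} \approx 14.5$)
$H{\left(f \right)} = \frac{29}{2}$
$H{\left(L \right)} - d = \frac{29}{2} - 18 = - \frac{7}{2}$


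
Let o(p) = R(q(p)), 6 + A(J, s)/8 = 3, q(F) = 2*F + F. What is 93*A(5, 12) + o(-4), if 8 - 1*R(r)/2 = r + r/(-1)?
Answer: -2216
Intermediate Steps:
q(F) = 3*F
A(J, s) = -24 (A(J, s) = -48 + 8*3 = -48 + 24 = -24)
R(r) = 16 (R(r) = 16 - 2*(r + r/(-1)) = 16 - 2*(r + r*(-1)) = 16 - 2*(r - r) = 16 - 2*0 = 16 + 0 = 16)
o(p) = 16
93*A(5, 12) + o(-4) = 93*(-24) + 16 = -2232 + 16 = -2216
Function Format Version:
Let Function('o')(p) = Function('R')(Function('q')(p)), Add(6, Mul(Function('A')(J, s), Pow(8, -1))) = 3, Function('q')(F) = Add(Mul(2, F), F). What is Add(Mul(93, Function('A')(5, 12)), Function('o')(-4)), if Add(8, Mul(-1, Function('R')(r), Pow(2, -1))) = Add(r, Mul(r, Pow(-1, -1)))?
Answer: -2216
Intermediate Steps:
Function('q')(F) = Mul(3, F)
Function('A')(J, s) = -24 (Function('A')(J, s) = Add(-48, Mul(8, 3)) = Add(-48, 24) = -24)
Function('R')(r) = 16 (Function('R')(r) = Add(16, Mul(-2, Add(r, Mul(r, Pow(-1, -1))))) = Add(16, Mul(-2, Add(r, Mul(r, -1)))) = Add(16, Mul(-2, Add(r, Mul(-1, r)))) = Add(16, Mul(-2, 0)) = Add(16, 0) = 16)
Function('o')(p) = 16
Add(Mul(93, Function('A')(5, 12)), Function('o')(-4)) = Add(Mul(93, -24), 16) = Add(-2232, 16) = -2216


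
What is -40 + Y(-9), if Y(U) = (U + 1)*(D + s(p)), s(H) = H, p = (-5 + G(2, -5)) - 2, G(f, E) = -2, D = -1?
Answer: 40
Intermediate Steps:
p = -9 (p = (-5 - 2) - 2 = -7 - 2 = -9)
Y(U) = -10 - 10*U (Y(U) = (U + 1)*(-1 - 9) = (1 + U)*(-10) = -10 - 10*U)
-40 + Y(-9) = -40 + (-10 - 10*(-9)) = -40 + (-10 + 90) = -40 + 80 = 40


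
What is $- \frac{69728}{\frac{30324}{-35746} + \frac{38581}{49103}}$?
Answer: $\frac{61194542256032}{54941473} \approx 1.1138 \cdot 10^{6}$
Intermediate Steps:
$- \frac{69728}{\frac{30324}{-35746} + \frac{38581}{49103}} = - \frac{69728}{30324 \left(- \frac{1}{35746}\right) + 38581 \cdot \frac{1}{49103}} = - \frac{69728}{- \frac{15162}{17873} + \frac{38581}{49103}} = - \frac{69728}{- \frac{54941473}{877617919}} = \left(-69728\right) \left(- \frac{877617919}{54941473}\right) = \frac{61194542256032}{54941473}$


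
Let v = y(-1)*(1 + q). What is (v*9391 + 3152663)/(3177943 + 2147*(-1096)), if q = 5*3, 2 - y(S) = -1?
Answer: 3603431/824831 ≈ 4.3687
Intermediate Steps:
y(S) = 3 (y(S) = 2 - 1*(-1) = 2 + 1 = 3)
q = 15
v = 48 (v = 3*(1 + 15) = 3*16 = 48)
(v*9391 + 3152663)/(3177943 + 2147*(-1096)) = (48*9391 + 3152663)/(3177943 + 2147*(-1096)) = (450768 + 3152663)/(3177943 - 2353112) = 3603431/824831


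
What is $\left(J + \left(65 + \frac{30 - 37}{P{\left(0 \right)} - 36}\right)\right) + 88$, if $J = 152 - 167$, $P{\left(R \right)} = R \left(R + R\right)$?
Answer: $\frac{4975}{36} \approx 138.19$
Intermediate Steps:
$P{\left(R \right)} = 2 R^{2}$ ($P{\left(R \right)} = R 2 R = 2 R^{2}$)
$J = -15$ ($J = 152 - 167 = -15$)
$\left(J + \left(65 + \frac{30 - 37}{P{\left(0 \right)} - 36}\right)\right) + 88 = \left(-15 + \left(65 + \frac{30 - 37}{2 \cdot 0^{2} - 36}\right)\right) + 88 = \left(-15 + \left(65 - \frac{7}{2 \cdot 0 - 36}\right)\right) + 88 = \left(-15 + \left(65 - \frac{7}{0 - 36}\right)\right) + 88 = \left(-15 + \left(65 - \frac{7}{-36}\right)\right) + 88 = \left(-15 + \left(65 - - \frac{7}{36}\right)\right) + 88 = \left(-15 + \left(65 + \frac{7}{36}\right)\right) + 88 = \left(-15 + \frac{2347}{36}\right) + 88 = \frac{1807}{36} + 88 = \frac{4975}{36}$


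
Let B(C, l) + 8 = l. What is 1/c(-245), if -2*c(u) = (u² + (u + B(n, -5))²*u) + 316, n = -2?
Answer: 2/16247839 ≈ 1.2309e-7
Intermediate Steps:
B(C, l) = -8 + l
c(u) = -158 - u²/2 - u*(-13 + u)²/2 (c(u) = -((u² + (u + (-8 - 5))²*u) + 316)/2 = -((u² + (u - 13)²*u) + 316)/2 = -((u² + (-13 + u)²*u) + 316)/2 = -((u² + u*(-13 + u)²) + 316)/2 = -(316 + u² + u*(-13 + u)²)/2 = -158 - u²/2 - u*(-13 + u)²/2)
1/c(-245) = 1/(-158 - ½*(-245)² - ½*(-245)*(-13 - 245)²) = 1/(-158 - ½*60025 - ½*(-245)*(-258)²) = 1/(-158 - 60025/2 - ½*(-245)*66564) = 1/(-158 - 60025/2 + 8154090) = 1/(16247839/2) = 2/16247839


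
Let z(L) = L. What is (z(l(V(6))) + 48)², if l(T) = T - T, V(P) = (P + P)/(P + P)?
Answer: 2304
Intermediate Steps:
V(P) = 1 (V(P) = (2*P)/((2*P)) = (2*P)*(1/(2*P)) = 1)
l(T) = 0
(z(l(V(6))) + 48)² = (0 + 48)² = 48² = 2304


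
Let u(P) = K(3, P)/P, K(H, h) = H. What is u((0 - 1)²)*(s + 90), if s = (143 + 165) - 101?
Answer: 891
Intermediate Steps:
s = 207 (s = 308 - 101 = 207)
u(P) = 3/P
u((0 - 1)²)*(s + 90) = (3/((0 - 1)²))*(207 + 90) = (3/((-1)²))*297 = (3/1)*297 = (3*1)*297 = 3*297 = 891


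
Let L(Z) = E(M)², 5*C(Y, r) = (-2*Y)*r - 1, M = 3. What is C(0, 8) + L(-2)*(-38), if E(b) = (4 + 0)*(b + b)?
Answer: -109441/5 ≈ -21888.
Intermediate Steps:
E(b) = 8*b (E(b) = 4*(2*b) = 8*b)
C(Y, r) = -⅕ - 2*Y*r/5 (C(Y, r) = ((-2*Y)*r - 1)/5 = (-2*Y*r - 1)/5 = (-1 - 2*Y*r)/5 = -⅕ - 2*Y*r/5)
L(Z) = 576 (L(Z) = (8*3)² = 24² = 576)
C(0, 8) + L(-2)*(-38) = (-⅕ - ⅖*0*8) + 576*(-38) = (-⅕ + 0) - 21888 = -⅕ - 21888 = -109441/5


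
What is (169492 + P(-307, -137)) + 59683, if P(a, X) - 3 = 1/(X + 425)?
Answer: 66003265/288 ≈ 2.2918e+5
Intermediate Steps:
P(a, X) = 3 + 1/(425 + X) (P(a, X) = 3 + 1/(X + 425) = 3 + 1/(425 + X))
(169492 + P(-307, -137)) + 59683 = (169492 + (1276 + 3*(-137))/(425 - 137)) + 59683 = (169492 + (1276 - 411)/288) + 59683 = (169492 + (1/288)*865) + 59683 = (169492 + 865/288) + 59683 = 48814561/288 + 59683 = 66003265/288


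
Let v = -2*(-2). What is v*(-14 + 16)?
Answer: 8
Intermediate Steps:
v = 4
v*(-14 + 16) = 4*(-14 + 16) = 4*2 = 8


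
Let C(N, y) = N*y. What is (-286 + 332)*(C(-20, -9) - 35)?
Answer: 6670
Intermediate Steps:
(-286 + 332)*(C(-20, -9) - 35) = (-286 + 332)*(-20*(-9) - 35) = 46*(180 - 35) = 46*145 = 6670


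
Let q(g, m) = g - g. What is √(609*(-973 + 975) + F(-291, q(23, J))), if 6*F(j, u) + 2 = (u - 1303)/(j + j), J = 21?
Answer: √412579315/582 ≈ 34.900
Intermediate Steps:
q(g, m) = 0
F(j, u) = -⅓ + (-1303 + u)/(12*j) (F(j, u) = -⅓ + ((u - 1303)/(j + j))/6 = -⅓ + ((-1303 + u)/((2*j)))/6 = -⅓ + ((-1303 + u)*(1/(2*j)))/6 = -⅓ + ((-1303 + u)/(2*j))/6 = -⅓ + (-1303 + u)/(12*j))
√(609*(-973 + 975) + F(-291, q(23, J))) = √(609*(-973 + 975) + (1/12)*(-1303 + 0 - 4*(-291))/(-291)) = √(609*2 + (1/12)*(-1/291)*(-1303 + 0 + 1164)) = √(1218 + (1/12)*(-1/291)*(-139)) = √(1218 + 139/3492) = √(4253395/3492) = √412579315/582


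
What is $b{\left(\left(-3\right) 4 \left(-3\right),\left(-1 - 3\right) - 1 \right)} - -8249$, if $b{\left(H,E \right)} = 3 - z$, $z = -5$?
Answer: $8257$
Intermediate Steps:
$b{\left(H,E \right)} = 8$ ($b{\left(H,E \right)} = 3 - -5 = 3 + 5 = 8$)
$b{\left(\left(-3\right) 4 \left(-3\right),\left(-1 - 3\right) - 1 \right)} - -8249 = 8 - -8249 = 8 + 8249 = 8257$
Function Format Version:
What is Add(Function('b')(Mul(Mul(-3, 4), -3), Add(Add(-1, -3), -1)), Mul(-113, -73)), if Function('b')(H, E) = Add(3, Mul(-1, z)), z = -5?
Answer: 8257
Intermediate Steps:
Function('b')(H, E) = 8 (Function('b')(H, E) = Add(3, Mul(-1, -5)) = Add(3, 5) = 8)
Add(Function('b')(Mul(Mul(-3, 4), -3), Add(Add(-1, -3), -1)), Mul(-113, -73)) = Add(8, Mul(-113, -73)) = Add(8, 8249) = 8257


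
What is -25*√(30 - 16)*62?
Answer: -1550*√14 ≈ -5799.6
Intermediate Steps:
-25*√(30 - 16)*62 = -25*√14*62 = -1550*√14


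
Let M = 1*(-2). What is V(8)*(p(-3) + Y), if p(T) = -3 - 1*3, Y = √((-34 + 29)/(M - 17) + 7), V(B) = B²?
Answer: -384 + 64*√2622/19 ≈ -211.52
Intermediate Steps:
M = -2
Y = √2622/19 (Y = √((-34 + 29)/(-2 - 17) + 7) = √(-5/(-19) + 7) = √(-5*(-1/19) + 7) = √(5/19 + 7) = √(138/19) = √2622/19 ≈ 2.6950)
p(T) = -6 (p(T) = -3 - 3 = -6)
V(8)*(p(-3) + Y) = 8²*(-6 + √2622/19) = 64*(-6 + √2622/19) = -384 + 64*√2622/19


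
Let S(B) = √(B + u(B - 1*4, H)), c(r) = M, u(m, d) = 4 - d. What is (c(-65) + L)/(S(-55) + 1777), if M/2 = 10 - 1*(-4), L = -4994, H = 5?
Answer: -8824582/3157785 + 9932*I*√14/3157785 ≈ -2.7945 + 0.011768*I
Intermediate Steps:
M = 28 (M = 2*(10 - 1*(-4)) = 2*(10 + 4) = 2*14 = 28)
c(r) = 28
S(B) = √(-1 + B) (S(B) = √(B + (4 - 1*5)) = √(B + (4 - 5)) = √(B - 1) = √(-1 + B))
(c(-65) + L)/(S(-55) + 1777) = (28 - 4994)/(√(-1 - 55) + 1777) = -4966/(√(-56) + 1777) = -4966/(2*I*√14 + 1777) = -4966/(1777 + 2*I*√14)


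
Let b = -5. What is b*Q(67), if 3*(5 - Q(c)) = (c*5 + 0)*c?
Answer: 112150/3 ≈ 37383.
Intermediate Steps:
Q(c) = 5 - 5*c²/3 (Q(c) = 5 - (c*5 + 0)*c/3 = 5 - (5*c + 0)*c/3 = 5 - 5*c*c/3 = 5 - 5*c²/3)
b*Q(67) = -5*(5 - 5/3*67²) = -5*(5 - 5/3*4489) = -5*(5 - 22445/3) = -5*(-22430/3) = 112150/3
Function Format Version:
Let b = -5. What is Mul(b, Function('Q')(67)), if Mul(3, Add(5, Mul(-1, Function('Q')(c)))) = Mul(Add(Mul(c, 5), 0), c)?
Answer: Rational(112150, 3) ≈ 37383.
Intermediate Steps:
Function('Q')(c) = Add(5, Mul(Rational(-5, 3), Pow(c, 2))) (Function('Q')(c) = Add(5, Mul(Rational(-1, 3), Mul(Add(Mul(c, 5), 0), c))) = Add(5, Mul(Rational(-1, 3), Mul(Add(Mul(5, c), 0), c))) = Add(5, Mul(Rational(-1, 3), Mul(Mul(5, c), c))) = Add(5, Mul(Rational(-1, 3), Mul(5, Pow(c, 2)))) = Add(5, Mul(Rational(-5, 3), Pow(c, 2))))
Mul(b, Function('Q')(67)) = Mul(-5, Add(5, Mul(Rational(-5, 3), Pow(67, 2)))) = Mul(-5, Add(5, Mul(Rational(-5, 3), 4489))) = Mul(-5, Add(5, Rational(-22445, 3))) = Mul(-5, Rational(-22430, 3)) = Rational(112150, 3)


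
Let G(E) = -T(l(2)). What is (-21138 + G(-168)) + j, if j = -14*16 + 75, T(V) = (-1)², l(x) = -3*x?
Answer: -21288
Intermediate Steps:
T(V) = 1
j = -149 (j = -224 + 75 = -149)
G(E) = -1 (G(E) = -1*1 = -1)
(-21138 + G(-168)) + j = (-21138 - 1) - 149 = -21139 - 149 = -21288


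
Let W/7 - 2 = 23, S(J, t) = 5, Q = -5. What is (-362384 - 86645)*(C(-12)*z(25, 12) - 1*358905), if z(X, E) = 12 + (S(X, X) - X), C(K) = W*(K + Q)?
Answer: 150471863045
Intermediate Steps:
W = 175 (W = 14 + 7*23 = 14 + 161 = 175)
C(K) = -875 + 175*K (C(K) = 175*(K - 5) = 175*(-5 + K) = -875 + 175*K)
z(X, E) = 17 - X (z(X, E) = 12 + (5 - X) = 17 - X)
(-362384 - 86645)*(C(-12)*z(25, 12) - 1*358905) = (-362384 - 86645)*((-875 + 175*(-12))*(17 - 1*25) - 1*358905) = -449029*((-875 - 2100)*(17 - 25) - 358905) = -449029*(-2975*(-8) - 358905) = -449029*(23800 - 358905) = -449029*(-335105) = 150471863045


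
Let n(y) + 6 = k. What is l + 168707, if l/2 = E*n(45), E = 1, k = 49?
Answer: 168793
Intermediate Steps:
n(y) = 43 (n(y) = -6 + 49 = 43)
l = 86 (l = 2*(1*43) = 2*43 = 86)
l + 168707 = 86 + 168707 = 168793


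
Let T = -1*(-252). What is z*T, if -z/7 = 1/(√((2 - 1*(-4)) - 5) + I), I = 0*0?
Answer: -1764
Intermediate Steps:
I = 0
T = 252
z = -7 (z = -7/(√((2 - 1*(-4)) - 5) + 0) = -7/(√((2 + 4) - 5) + 0) = -7/(√(6 - 5) + 0) = -7/(√1 + 0) = -7/(1 + 0) = -7/1 = -7*1 = -7)
z*T = -7*252 = -1764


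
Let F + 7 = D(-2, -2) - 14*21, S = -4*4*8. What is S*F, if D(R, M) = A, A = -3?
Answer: 38912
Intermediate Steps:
D(R, M) = -3
S = -128 (S = -16*8 = -128)
F = -304 (F = -7 + (-3 - 14*21) = -7 + (-3 - 294) = -7 - 297 = -304)
S*F = -128*(-304) = 38912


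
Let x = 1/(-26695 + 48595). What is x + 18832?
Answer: 412420801/21900 ≈ 18832.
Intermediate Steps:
x = 1/21900 ≈ 4.5662e-5
x + 18832 = 1/21900 + 18832 = 412420801/21900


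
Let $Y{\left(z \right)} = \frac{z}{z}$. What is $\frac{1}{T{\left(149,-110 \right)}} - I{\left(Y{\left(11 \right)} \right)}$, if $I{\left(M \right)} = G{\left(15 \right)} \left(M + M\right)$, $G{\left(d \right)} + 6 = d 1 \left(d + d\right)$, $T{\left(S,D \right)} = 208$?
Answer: $- \frac{184703}{208} \approx -888.0$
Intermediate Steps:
$G{\left(d \right)} = -6 + 2 d^{2}$ ($G{\left(d \right)} = -6 + d 1 \left(d + d\right) = -6 + d 2 d = -6 + 2 d^{2}$)
$Y{\left(z \right)} = 1$
$I{\left(M \right)} = 888 M$ ($I{\left(M \right)} = \left(-6 + 2 \cdot 15^{2}\right) \left(M + M\right) = \left(-6 + 2 \cdot 225\right) 2 M = \left(-6 + 450\right) 2 M = 444 \cdot 2 M = 888 M$)
$\frac{1}{T{\left(149,-110 \right)}} - I{\left(Y{\left(11 \right)} \right)} = \frac{1}{208} - 888 \cdot 1 = \frac{1}{208} - 888 = - \frac{184703}{208}$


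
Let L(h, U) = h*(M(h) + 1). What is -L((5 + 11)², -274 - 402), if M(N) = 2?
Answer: -768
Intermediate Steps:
L(h, U) = 3*h (L(h, U) = h*(2 + 1) = h*3 = 3*h)
-L((5 + 11)², -274 - 402) = -3*(5 + 11)² = -3*16² = -3*256 = -1*768 = -768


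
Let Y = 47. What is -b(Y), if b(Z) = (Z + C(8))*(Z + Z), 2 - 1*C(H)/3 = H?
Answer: -2726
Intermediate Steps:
C(H) = 6 - 3*H
b(Z) = 2*Z*(-18 + Z) (b(Z) = (Z + (6 - 3*8))*(Z + Z) = (Z + (6 - 24))*(2*Z) = (Z - 18)*(2*Z) = (-18 + Z)*(2*Z) = 2*Z*(-18 + Z))
-b(Y) = -2*47*(-18 + 47) = -2*47*29 = -1*2726 = -2726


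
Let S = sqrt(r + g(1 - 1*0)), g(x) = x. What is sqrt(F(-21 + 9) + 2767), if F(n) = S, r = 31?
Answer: sqrt(2767 + 4*sqrt(2)) ≈ 52.656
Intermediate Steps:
S = 4*sqrt(2) (S = sqrt(31 + (1 - 1*0)) = sqrt(31 + (1 + 0)) = sqrt(31 + 1) = sqrt(32) = 4*sqrt(2) ≈ 5.6569)
F(n) = 4*sqrt(2)
sqrt(F(-21 + 9) + 2767) = sqrt(4*sqrt(2) + 2767) = sqrt(2767 + 4*sqrt(2))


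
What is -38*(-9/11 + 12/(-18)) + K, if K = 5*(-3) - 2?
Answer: 1301/33 ≈ 39.424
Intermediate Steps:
K = -17 (K = -15 - 2 = -17)
-38*(-9/11 + 12/(-18)) + K = -38*(-9/11 + 12/(-18)) - 17 = -38*(-9*1/11 + 12*(-1/18)) - 17 = -38*(-9/11 - ⅔) - 17 = -38*(-49/33) - 17 = 1862/33 - 17 = 1301/33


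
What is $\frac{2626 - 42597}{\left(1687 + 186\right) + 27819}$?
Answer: $- \frac{39971}{29692} \approx -1.3462$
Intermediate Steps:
$\frac{2626 - 42597}{\left(1687 + 186\right) + 27819} = - \frac{39971}{1873 + 27819} = - \frac{39971}{29692}$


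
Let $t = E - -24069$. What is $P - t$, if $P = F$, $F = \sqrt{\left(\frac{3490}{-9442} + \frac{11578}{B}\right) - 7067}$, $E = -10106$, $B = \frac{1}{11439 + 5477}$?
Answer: $-13963 + \frac{14 \sqrt{22270372407731}}{4721} \approx 31.513$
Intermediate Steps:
$B = \frac{1}{16916} \approx 5.9116 \cdot 10^{-5}$
$t = 13963$ ($t = -10106 - -24069 = -10106 + 24069 = 13963$)
$F = \frac{14 \sqrt{22270372407731}}{4721}$ ($F = \sqrt{\left(\frac{3490}{-9442} + 11578 \frac{1}{\frac{1}{16916}}\right) - 7067} = \sqrt{\left(3490 \left(- \frac{1}{9442}\right) + 11578 \cdot 16916\right) - 7067} = \sqrt{\left(- \frac{1745}{4721} + 195853448\right) - 7067} = \sqrt{\frac{924624126263}{4721} - 7067} = \sqrt{\frac{924590762956}{4721}} = \frac{14 \sqrt{22270372407731}}{4721} \approx 13995.0$)
$P = \frac{14 \sqrt{22270372407731}}{4721} \approx 13995.0$
$P - t = \frac{14 \sqrt{22270372407731}}{4721} - 13963 = -13963 + \frac{14 \sqrt{22270372407731}}{4721}$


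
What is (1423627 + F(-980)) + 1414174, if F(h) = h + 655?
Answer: 2837476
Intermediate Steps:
F(h) = 655 + h
(1423627 + F(-980)) + 1414174 = (1423627 + (655 - 980)) + 1414174 = (1423627 - 325) + 1414174 = 1423302 + 1414174 = 2837476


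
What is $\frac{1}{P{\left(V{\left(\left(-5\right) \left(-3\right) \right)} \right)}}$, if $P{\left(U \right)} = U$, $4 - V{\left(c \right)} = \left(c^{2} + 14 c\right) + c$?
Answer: $- \frac{1}{446} \approx -0.0022422$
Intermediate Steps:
$V{\left(c \right)} = 4 - c^{2} - 15 c$ ($V{\left(c \right)} = 4 - \left(\left(c^{2} + 14 c\right) + c\right) = 4 - \left(c^{2} + 15 c\right) = 4 - c^{2} - 15 c$)
$\frac{1}{P{\left(V{\left(\left(-5\right) \left(-3\right) \right)} \right)}} = \frac{1}{4 - \left(\left(-5\right) \left(-3\right)\right)^{2} - 15 \left(\left(-5\right) \left(-3\right)\right)} = \frac{1}{4 - 15^{2} - 225} = \frac{1}{4 - 225 - 225} = \frac{1}{-446} = - \frac{1}{446}$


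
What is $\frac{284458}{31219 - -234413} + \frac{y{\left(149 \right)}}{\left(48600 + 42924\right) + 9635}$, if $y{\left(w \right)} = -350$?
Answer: $\frac{14341257811}{13435533744} \approx 1.0674$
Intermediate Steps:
$\frac{284458}{31219 - -234413} + \frac{y{\left(149 \right)}}{\left(48600 + 42924\right) + 9635} = \frac{284458}{31219 - -234413} - \frac{350}{\left(48600 + 42924\right) + 9635} = \frac{284458}{31219 + 234413} - \frac{350}{91524 + 9635} = \frac{284458}{265632} - \frac{350}{101159} = 284458 \cdot \frac{1}{265632} - \frac{350}{101159} = \frac{142229}{132816} - \frac{350}{101159} = \frac{14341257811}{13435533744}$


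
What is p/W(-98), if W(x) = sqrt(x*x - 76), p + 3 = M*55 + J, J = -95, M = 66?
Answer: 883*sqrt(2382)/1191 ≈ 36.184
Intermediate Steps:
p = 3532 (p = -3 + (66*55 - 95) = -3 + (3630 - 95) = -3 + 3535 = 3532)
W(x) = sqrt(-76 + x**2) (W(x) = sqrt(x**2 - 76) = sqrt(-76 + x**2))
p/W(-98) = 3532/(sqrt(-76 + (-98)**2)) = 3532/(sqrt(-76 + 9604)) = 3532/(sqrt(9528)) = 3532/((2*sqrt(2382))) = 3532*(sqrt(2382)/4764) = 883*sqrt(2382)/1191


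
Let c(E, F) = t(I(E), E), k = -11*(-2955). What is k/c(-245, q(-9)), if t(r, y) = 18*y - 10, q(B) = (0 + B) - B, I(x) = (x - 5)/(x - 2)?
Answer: -6501/884 ≈ -7.3541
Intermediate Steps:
I(x) = (-5 + x)/(-2 + x)
k = 32505
q(B) = 0 (q(B) = B - B = 0)
t(r, y) = -10 + 18*y
c(E, F) = -10 + 18*E
k/c(-245, q(-9)) = 32505/(-10 + 18*(-245)) = 32505/(-10 - 4410) = 32505/(-4420) = 32505*(-1/4420) = -6501/884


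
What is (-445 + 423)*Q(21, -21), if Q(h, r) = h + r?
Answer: 0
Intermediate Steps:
(-445 + 423)*Q(21, -21) = (-445 + 423)*(21 - 21) = -22*0 = 0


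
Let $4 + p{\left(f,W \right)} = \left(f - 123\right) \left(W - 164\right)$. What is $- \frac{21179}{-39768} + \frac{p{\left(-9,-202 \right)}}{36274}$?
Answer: $\frac{1344679795}{721272216} \approx 1.8643$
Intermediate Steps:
$p{\left(f,W \right)} = -4 + \left(-164 + W\right) \left(-123 + f\right)$ ($p{\left(f,W \right)} = -4 + \left(f - 123\right) \left(W - 164\right) = -4 + \left(-123 + f\right) \left(-164 + W\right) = -4 + \left(-164 + W\right) \left(-123 + f\right)$)
$- \frac{21179}{-39768} + \frac{p{\left(-9,-202 \right)}}{36274} = - \frac{21179}{-39768} + \frac{20168 - -1476 - -24846 - -1818}{36274} = \left(-21179\right) \left(- \frac{1}{39768}\right) + \left(20168 + 1476 + 24846 + 1818\right) \frac{1}{36274} = \frac{21179}{39768} + 48308 \cdot \frac{1}{36274} = \frac{21179}{39768} + \frac{24154}{18137} = \frac{1344679795}{721272216}$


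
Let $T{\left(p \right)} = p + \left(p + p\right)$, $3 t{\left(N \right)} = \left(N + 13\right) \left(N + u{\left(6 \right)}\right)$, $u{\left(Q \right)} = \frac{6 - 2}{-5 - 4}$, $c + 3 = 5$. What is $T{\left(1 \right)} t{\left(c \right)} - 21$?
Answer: $\frac{7}{3} \approx 2.3333$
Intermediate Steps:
$c = 2$ ($c = -3 + 5 = 2$)
$u{\left(Q \right)} = - \frac{4}{9}$ ($u{\left(Q \right)} = \frac{4}{-9} = 4 \left(- \frac{1}{9}\right) = - \frac{4}{9}$)
$t{\left(N \right)} = \frac{\left(13 + N\right) \left(- \frac{4}{9} + N\right)}{3}$ ($t{\left(N \right)} = \frac{\left(N + 13\right) \left(N - \frac{4}{9}\right)}{3} = \frac{\left(13 + N\right) \left(- \frac{4}{9} + N\right)}{3}$)
$T{\left(p \right)} = 3 p$ ($T{\left(p \right)} = p + 2 p = 3 p$)
$T{\left(1 \right)} t{\left(c \right)} - 21 = 3 \cdot 1 \left(- \frac{52}{27} + \frac{2^{2}}{3} + \frac{113}{27} \cdot 2\right) - 21 = 3 \left(- \frac{52}{27} + \frac{1}{3} \cdot 4 + \frac{226}{27}\right) - 21 = 3 \left(- \frac{52}{27} + \frac{4}{3} + \frac{226}{27}\right) - 21 = 3 \cdot \frac{70}{9} - 21 = \frac{70}{3} - 21 = \frac{7}{3}$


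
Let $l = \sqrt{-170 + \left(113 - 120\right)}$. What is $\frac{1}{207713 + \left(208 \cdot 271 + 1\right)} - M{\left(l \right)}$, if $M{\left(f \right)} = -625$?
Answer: $\frac{165051251}{264082} \approx 625.0$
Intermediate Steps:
$l = i \sqrt{177}$ ($l = \sqrt{-170 + \left(113 - 120\right)} = \sqrt{-170 - 7} = \sqrt{-177} = i \sqrt{177} \approx 13.304 i$)
$\frac{1}{207713 + \left(208 \cdot 271 + 1\right)} - M{\left(l \right)} = \frac{1}{207713 + \left(208 \cdot 271 + 1\right)} - -625 = \frac{1}{207713 + \left(56368 + 1\right)} + 625 = \frac{1}{207713 + 56369} + 625 = \frac{1}{264082} + 625 = \frac{165051251}{264082}$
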